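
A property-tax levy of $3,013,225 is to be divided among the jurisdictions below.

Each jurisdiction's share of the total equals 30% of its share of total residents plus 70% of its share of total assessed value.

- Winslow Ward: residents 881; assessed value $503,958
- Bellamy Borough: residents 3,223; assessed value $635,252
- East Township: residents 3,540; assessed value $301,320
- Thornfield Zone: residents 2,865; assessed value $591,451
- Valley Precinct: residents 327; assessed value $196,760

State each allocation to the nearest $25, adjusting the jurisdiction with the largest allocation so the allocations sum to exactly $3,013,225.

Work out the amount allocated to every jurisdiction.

Residents total 10,836; assessed value total 2,228,741.
Blended shares (30% residents + 70% assessed value): Winslow Ward 0.1827; Bellamy Borough 0.2887; East Township 0.1926; Thornfield Zone 0.2651; Valley Precinct 0.0709.
Unrounded shares: Winslow Ward 550,435.98; Bellamy Borough 870,067.04; East Township 580,482.21; Thornfield Zone 798,748.93; Valley Precinct 213,490.83.
After rounding ($25): Winslow Ward $550,425; Bellamy Borough $870,075; East Township $580,475; Thornfield Zone $798,750; Valley Precinct $213,500. Sum = $3,013,225.
No rounding difference to absorb.

Winslow Ward: $550,425 · Bellamy Borough: $870,075 · East Township: $580,475 · Thornfield Zone: $798,750 · Valley Precinct: $213,500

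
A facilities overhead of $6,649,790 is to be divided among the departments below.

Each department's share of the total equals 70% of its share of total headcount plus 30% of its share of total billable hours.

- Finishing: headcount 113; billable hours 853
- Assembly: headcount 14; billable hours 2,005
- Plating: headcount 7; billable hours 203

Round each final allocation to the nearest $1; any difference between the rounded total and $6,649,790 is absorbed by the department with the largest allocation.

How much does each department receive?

Finishing: $4,481,284 · Assembly: $1,793,041 · Plating: $375,465

Headcount total 134; billable hours total 3,061.
Combined weights (70% headcount + 30% billable hours): Finishing 0.6739; Assembly 0.2696; Plating 0.0565.
Proportional shares: Finishing 4,481,284.42; Assembly 1,793,040.99; Plating 375,464.59.
At nearest $1: Finishing $4,481,284; Assembly $1,793,041; Plating $375,465. Sum = $6,649,790.
No rounding difference to absorb.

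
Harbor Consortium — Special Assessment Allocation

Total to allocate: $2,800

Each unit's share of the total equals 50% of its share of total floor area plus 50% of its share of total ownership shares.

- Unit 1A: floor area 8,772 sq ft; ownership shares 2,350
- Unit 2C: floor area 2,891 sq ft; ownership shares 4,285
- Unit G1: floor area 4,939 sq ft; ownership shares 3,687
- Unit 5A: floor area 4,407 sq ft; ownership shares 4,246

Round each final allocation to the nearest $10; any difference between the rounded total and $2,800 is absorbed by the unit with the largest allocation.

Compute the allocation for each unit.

Floor area total 21,009; ownership shares total 14,568.
Blended shares (50% floor area + 50% ownership shares): Unit 1A 0.2894; Unit 2C 0.2159; Unit G1 0.2441; Unit 5A 0.2506.
Proportional shares: Unit 1A 810.39; Unit 2C 604.44; Unit G1 683.45; Unit 5A 701.72.
After rounding ($10): Unit 1A $810; Unit 2C $600; Unit G1 $680; Unit 5A $700. Sum = $2,790.
Difference $2,800 − $2,790 = +$10 applied to largest allocation (Unit 1A): Unit 1A becomes $820.

Unit 1A: $820 | Unit 2C: $600 | Unit G1: $680 | Unit 5A: $700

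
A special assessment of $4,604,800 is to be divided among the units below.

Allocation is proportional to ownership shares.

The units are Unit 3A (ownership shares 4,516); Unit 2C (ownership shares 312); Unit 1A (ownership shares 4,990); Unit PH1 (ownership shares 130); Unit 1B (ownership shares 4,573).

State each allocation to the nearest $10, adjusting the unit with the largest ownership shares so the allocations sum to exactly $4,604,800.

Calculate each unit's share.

Unit 3A: $1,432,080; Unit 2C: $98,940; Unit 1A: $1,582,400; Unit PH1: $41,220; Unit 1B: $1,450,160

Combined ownership shares = 14,521.
Raw shares: Unit 3A 4,516/14,521 × $4,604,800 = 1,432,082.97; Unit 2C 312/14,521 × $4,604,800 = 98,939.30; Unit 1A 4,990/14,521 × $4,604,800 = 1,582,394.60; Unit PH1 130/14,521 × $4,604,800 = 41,224.71; Unit 1B 4,573/14,521 × $4,604,800 = 1,450,158.42.
After rounding ($10): Unit 3A $1,432,080; Unit 2C $98,940; Unit 1A $1,582,390; Unit PH1 $41,220; Unit 1B $1,450,160. Sum = $4,604,790.
Difference $4,604,800 − $4,604,790 = +$10 applied to largest ownership shares (Unit 1A): Unit 1A becomes $1,582,400.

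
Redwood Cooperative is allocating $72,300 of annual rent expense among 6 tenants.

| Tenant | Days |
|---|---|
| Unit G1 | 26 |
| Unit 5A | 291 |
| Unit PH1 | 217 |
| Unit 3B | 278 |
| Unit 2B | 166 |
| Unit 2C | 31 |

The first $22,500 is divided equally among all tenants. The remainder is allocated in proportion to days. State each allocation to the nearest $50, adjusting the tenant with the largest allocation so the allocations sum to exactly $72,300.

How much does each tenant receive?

Equal tier: $22,500 ÷ 6 = $3,750 apiece.
Remainder $49,800 by days (total 1,009): Unit G1 1,283.25 → $1,300; Unit 5A 14,362.54 → $14,350; Unit PH1 10,710.21 → $10,700; Unit 3B 13,720.91 → $13,700; Unit 2B 8,193.06 → $8,200; Unit 2C 1,530.03 → $1,550.
Totals: Unit G1 $3,750 + $1,300 = $5,050; Unit 5A $3,750 + $14,350 = $18,100; Unit PH1 $3,750 + $10,700 = $14,450; Unit 3B $3,750 + $13,700 = $17,450; Unit 2B $3,750 + $8,200 = $11,950; Unit 2C $3,750 + $1,550 = $5,300.

Unit G1: $5,050 · Unit 5A: $18,100 · Unit PH1: $14,450 · Unit 3B: $17,450 · Unit 2B: $11,950 · Unit 2C: $5,300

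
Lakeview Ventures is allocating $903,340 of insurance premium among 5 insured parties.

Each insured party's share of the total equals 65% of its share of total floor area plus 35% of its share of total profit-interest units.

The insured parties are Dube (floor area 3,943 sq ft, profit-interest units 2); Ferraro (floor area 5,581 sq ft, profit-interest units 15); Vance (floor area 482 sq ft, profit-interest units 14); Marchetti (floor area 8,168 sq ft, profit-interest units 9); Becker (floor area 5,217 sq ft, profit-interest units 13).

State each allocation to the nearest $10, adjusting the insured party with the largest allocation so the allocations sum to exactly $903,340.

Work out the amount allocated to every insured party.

Dube: $110,910; Ferraro: $229,580; Vance: $95,620; Marchetti: $258,720; Becker: $208,510

Floor area total 23,391; profit-interest units total 53.
Composite weights (65% floor area + 35% profit-interest units): Dube 0.1228; Ferraro 0.2541; Vance 0.1058; Marchetti 0.2864; Becker 0.2308.
Unrounded shares: Dube 110,909.80; Ferraro 229,578.47; Vance 95,615.71; Marchetti 258,725.74; Becker 208,510.28.
After rounding ($10): Dube $110,910; Ferraro $229,580; Vance $95,620; Marchetti $258,730; Becker $208,510. Sum = $903,350.
Difference $903,340 − $903,350 = −$10 applied to largest allocation (Marchetti): Marchetti becomes $258,720.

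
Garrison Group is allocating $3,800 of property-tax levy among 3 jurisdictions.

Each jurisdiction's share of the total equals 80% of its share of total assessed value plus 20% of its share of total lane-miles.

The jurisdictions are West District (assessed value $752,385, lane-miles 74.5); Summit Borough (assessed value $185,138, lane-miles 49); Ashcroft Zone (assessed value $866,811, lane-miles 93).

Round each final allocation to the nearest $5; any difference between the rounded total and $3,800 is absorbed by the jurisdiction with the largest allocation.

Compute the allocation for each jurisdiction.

West District: $1,530 · Summit Borough: $485 · Ashcroft Zone: $1,785

Assessed value total 1,804,334; lane-miles total 216.5.
Composite weights (80% assessed value + 20% lane-miles): West District 0.4024; Summit Borough 0.1274; Ashcroft Zone 0.4702.
Unrounded shares: West District 1,529.17; Summit Borough 483.94; Ashcroft Zone 1,786.90.
At nearest $5: West District $1,530; Summit Borough $485; Ashcroft Zone $1,785. Sum = $3,800.
Sum already equals the total — no adjustment.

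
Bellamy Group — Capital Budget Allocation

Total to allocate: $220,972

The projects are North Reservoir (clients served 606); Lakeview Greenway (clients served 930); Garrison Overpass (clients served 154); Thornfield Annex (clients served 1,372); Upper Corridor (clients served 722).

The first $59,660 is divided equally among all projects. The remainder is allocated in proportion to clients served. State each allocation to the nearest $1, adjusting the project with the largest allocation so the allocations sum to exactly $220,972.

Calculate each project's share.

$59,660 shared equally gives $11,932 per project.
Remainder $161,312 by clients served (total 3,784): North Reservoir 25,833.79 → $25,834; Lakeview Greenway 39,645.92 → $39,646; Garrison Overpass 6,565.02 → $6,565; Thornfield Annex 58,488.39 → $58,488; Upper Corridor 30,778.88 → $30,779.
Totals: North Reservoir $11,932 + $25,834 = $37,766; Lakeview Greenway $11,932 + $39,646 = $51,578; Garrison Overpass $11,932 + $6,565 = $18,497; Thornfield Annex $11,932 + $58,488 = $70,420; Upper Corridor $11,932 + $30,779 = $42,711.

North Reservoir: $37,766; Lakeview Greenway: $51,578; Garrison Overpass: $18,497; Thornfield Annex: $70,420; Upper Corridor: $42,711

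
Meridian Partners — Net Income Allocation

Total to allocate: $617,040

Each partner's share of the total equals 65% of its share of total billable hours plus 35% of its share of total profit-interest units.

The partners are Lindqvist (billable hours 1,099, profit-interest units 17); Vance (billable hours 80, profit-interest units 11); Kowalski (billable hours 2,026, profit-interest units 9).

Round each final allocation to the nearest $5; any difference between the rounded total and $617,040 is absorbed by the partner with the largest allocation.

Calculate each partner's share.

Totals — billable hours 3,205, profit-interest units 37.
Composite weights (65% billable hours + 35% profit-interest units): Lindqvist 0.3837; Vance 0.1203; Kowalski 0.4960.
Raw shares: Lindqvist 236,756.35; Vance 74,216.77; Kowalski 306,066.88.
After rounding ($5): Lindqvist $236,755; Vance $74,215; Kowalski $306,065. Sum = $617,035.
Difference $617,040 − $617,035 = +$5 applied to largest allocation (Kowalski): Kowalski becomes $306,070.

Lindqvist: $236,755; Vance: $74,215; Kowalski: $306,070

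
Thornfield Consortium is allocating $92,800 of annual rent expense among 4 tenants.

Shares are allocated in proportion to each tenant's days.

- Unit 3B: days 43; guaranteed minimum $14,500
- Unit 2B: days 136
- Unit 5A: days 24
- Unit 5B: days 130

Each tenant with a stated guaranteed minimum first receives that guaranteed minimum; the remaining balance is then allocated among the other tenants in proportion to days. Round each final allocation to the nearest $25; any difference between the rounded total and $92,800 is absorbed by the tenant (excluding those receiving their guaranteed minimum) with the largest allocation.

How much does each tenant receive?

Guaranteed amounts: Unit 3B $14,500. Balance $78,300.
Balance split over remaining days 290: Unit 2B 36,720.00 → $36,725; Unit 5A 6,480.00 → $6,475; Unit 5B 35,100.00 → $35,100.

Unit 3B: $14,500 | Unit 2B: $36,725 | Unit 5A: $6,475 | Unit 5B: $35,100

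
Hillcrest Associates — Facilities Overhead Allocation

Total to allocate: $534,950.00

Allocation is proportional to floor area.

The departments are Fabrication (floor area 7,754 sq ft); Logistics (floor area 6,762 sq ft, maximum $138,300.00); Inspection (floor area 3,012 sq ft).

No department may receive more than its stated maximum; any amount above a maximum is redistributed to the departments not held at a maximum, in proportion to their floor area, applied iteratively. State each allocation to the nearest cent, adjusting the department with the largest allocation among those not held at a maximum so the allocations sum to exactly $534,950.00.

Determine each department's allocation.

Fabrication: $285,679.37 · Logistics: $138,300.00 · Inspection: $110,970.63

Total floor area = 17,528.
Proportional shares (ignoring caps): Fabrication 236,650.0628; Logistics 206,374.4808; Inspection 91,925.4564.
Cap binds for Logistics ($138,300.00); balance $396,650.00 reallocated over remaining floor area 10,766.
Shares after redistribution: Fabrication 285,679.3702 → $285,679.37; Inspection 110,970.6298 → $110,970.63.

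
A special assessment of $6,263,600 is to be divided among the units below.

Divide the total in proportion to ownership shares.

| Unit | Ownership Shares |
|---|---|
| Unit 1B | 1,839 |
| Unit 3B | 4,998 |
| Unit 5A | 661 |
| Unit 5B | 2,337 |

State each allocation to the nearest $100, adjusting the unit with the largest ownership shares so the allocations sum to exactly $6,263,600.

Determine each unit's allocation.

Combined ownership shares = 1,839 + 4,998 + 661 + 2,337 = 9,835.
Unrounded shares: Unit 1B 1,171,200.85; Unit 3B 3,183,067.90; Unit 5A 420,969.96; Unit 5B 1,488,361.28.
After rounding ($100): Unit 1B $1,171,200; Unit 3B $3,183,100; Unit 5A $421,000; Unit 5B $1,488,400. Sum = $6,263,700.
Difference $6,263,600 − $6,263,700 = −$100 applied to largest ownership shares (Unit 3B): Unit 3B becomes $3,183,000.

Unit 1B: $1,171,200 | Unit 3B: $3,183,000 | Unit 5A: $421,000 | Unit 5B: $1,488,400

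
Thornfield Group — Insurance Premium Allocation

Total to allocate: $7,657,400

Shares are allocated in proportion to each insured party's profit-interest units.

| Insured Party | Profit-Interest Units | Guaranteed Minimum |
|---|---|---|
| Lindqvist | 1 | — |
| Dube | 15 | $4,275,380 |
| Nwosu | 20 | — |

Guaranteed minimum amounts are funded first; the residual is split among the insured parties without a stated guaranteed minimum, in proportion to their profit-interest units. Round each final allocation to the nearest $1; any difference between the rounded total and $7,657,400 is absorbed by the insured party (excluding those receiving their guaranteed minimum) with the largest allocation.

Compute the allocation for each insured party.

Lindqvist: $161,049 · Dube: $4,275,380 · Nwosu: $3,220,971

Fund the minimums — Dube $4,275,380. Residual $3,382,020.
Residual split over remaining profit-interest units 21: Lindqvist 161,048.57 → $161,049; Nwosu 3,220,971.43 → $3,220,971.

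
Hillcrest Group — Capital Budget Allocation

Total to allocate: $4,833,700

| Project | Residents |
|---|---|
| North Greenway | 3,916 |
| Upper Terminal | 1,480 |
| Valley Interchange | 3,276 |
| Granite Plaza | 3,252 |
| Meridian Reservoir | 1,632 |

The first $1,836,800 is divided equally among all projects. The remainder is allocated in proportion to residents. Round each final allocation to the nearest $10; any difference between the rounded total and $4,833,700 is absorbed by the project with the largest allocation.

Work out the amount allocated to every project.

North Greenway: $1,233,090 | Upper Terminal: $694,550 | Valley Interchange: $1,091,600 | Granite Plaza: $1,086,300 | Meridian Reservoir: $728,160

First tranche $1,836,800 split equally: $367,360 each.
Remainder $2,996,900 by residents (total 13,556): North Greenway 865,731.81 → $865,730; Upper Terminal 327,191.80 → $327,190; Valley Interchange 724,243.46 → $724,240; Granite Plaza 718,937.65 → $718,940; Meridian Reservoir 360,795.28 → $360,800.
Totals: North Greenway $367,360 + $865,730 = $1,233,090; Upper Terminal $367,360 + $327,190 = $694,550; Valley Interchange $367,360 + $724,240 = $1,091,600; Granite Plaza $367,360 + $718,940 = $1,086,300; Meridian Reservoir $367,360 + $360,800 = $728,160.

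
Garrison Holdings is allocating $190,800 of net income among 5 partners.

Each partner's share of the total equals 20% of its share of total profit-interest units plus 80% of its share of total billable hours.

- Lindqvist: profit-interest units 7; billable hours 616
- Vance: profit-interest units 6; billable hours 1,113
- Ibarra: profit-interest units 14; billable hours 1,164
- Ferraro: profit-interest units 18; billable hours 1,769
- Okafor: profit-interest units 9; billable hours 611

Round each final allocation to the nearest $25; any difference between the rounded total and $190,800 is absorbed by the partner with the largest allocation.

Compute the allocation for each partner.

Lindqvist: $22,775 · Vance: $36,450 · Ibarra: $43,600 · Ferraro: $63,925 · Okafor: $24,050

Totals — profit-interest units 54, billable hours 5,273.
Combined weights (20% profit-interest units + 80% billable hours): Lindqvist 0.1194; Vance 0.1911; Ibarra 0.2284; Ferraro 0.3351; Okafor 0.1260.
Raw shares: Lindqvist 22,778.31; Vance 36,458.53; Ibarra 43,588.19; Ferraro 63,928.07; Okafor 24,046.90.
After rounding ($25): Lindqvist $22,775; Vance $36,450; Ibarra $43,600; Ferraro $63,925; Okafor $24,050. Sum = $190,800.
Sum already equals the total — no adjustment.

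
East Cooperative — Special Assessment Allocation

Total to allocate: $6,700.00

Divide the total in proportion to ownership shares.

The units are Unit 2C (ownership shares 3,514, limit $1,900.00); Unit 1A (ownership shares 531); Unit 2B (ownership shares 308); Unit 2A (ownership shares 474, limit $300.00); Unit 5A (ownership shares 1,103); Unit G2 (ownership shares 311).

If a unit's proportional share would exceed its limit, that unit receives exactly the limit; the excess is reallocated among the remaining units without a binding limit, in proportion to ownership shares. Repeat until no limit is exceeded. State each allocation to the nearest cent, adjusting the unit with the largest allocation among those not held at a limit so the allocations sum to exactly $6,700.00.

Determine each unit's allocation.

Unit 2C: $1,900.00 | Unit 1A: $1,060.59 | Unit 2B: $615.18 | Unit 2A: $300.00 | Unit 5A: $2,203.06 | Unit G2: $621.17

Combined ownership shares = 6,241.
Unconstrained shares: Unit 2C 3,772.4403; Unit 1A 570.0529; Unit 2B 330.6521; Unit 2A 508.8608; Unit 5A 1,184.1211; Unit G2 333.8728.
Cap binds for Unit 2C ($1,900.00), Unit 2A ($300.00); residual $4,500.00 reallocated over remaining ownership shares 2,253.
Shares after redistribution: Unit 1A 1,060.5859 → $1,060.59; Unit 2B 615.1798 → $615.18; Unit 5A 2,203.0626 → $2,203.06; Unit G2 621.1718 → $621.17.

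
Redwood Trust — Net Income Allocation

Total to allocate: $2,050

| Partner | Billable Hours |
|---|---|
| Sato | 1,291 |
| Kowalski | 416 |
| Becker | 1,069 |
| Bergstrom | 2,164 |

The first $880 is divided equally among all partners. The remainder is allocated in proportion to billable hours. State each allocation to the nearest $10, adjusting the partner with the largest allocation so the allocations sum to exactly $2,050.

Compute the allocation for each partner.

$880 shared equally gives $220 per partner.
Remainder $1,170 by billable hours (total 4,940): Sato 305.76 → $310; Kowalski 98.53 → $100; Becker 253.18 → $250; Bergstrom 512.53 → $510.
Totals: Sato $220 + $310 = $530; Kowalski $220 + $100 = $320; Becker $220 + $250 = $470; Bergstrom $220 + $510 = $730.

Sato: $530 · Kowalski: $320 · Becker: $470 · Bergstrom: $730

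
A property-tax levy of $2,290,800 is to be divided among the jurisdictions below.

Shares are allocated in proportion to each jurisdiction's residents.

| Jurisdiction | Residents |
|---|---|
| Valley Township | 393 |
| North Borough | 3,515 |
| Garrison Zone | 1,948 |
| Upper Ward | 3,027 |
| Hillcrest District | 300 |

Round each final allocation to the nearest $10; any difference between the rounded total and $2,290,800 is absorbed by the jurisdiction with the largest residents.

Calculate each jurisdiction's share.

Valley Township: $98,040 | North Borough: $876,850 | Garrison Zone: $485,950 | Upper Ward: $755,120 | Hillcrest District: $74,840

Total residents = 9,183.
Proportional shares: Valley Township 393/9,183 × $2,290,800 = 98,038.16; North Borough 3,515/9,183 × $2,290,800 = 876,855.28; Garrison Zone 1,948/9,183 × $2,290,800 = 485,949.95; Upper Ward 3,027/9,183 × $2,290,800 = 755,118.33; Hillcrest District 300/9,183 × $2,290,800 = 74,838.29.
After rounding ($10): Valley Township $98,040; North Borough $876,860; Garrison Zone $485,950; Upper Ward $755,120; Hillcrest District $74,840. Sum = $2,290,810.
Difference $2,290,800 − $2,290,810 = −$10 applied to largest residents (North Borough): North Borough becomes $876,850.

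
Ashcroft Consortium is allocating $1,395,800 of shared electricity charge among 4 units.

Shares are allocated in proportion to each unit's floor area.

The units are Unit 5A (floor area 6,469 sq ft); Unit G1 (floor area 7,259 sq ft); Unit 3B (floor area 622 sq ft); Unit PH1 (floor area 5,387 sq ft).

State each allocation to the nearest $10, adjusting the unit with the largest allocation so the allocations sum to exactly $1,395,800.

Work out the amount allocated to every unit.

Unit 5A: $457,490 · Unit G1: $513,350 · Unit 3B: $43,990 · Unit PH1: $380,970

Combined floor area = 19,737.
Raw shares: Unit 5A 6,469/19,737 × $1,395,800 = 457,487.47; Unit G1 7,259/19,737 × $1,395,800 = 513,356.24; Unit 3B 622/19,737 × $1,395,800 = 43,987.82; Unit PH1 5,387/19,737 × $1,395,800 = 380,968.47.
At nearest $10: Unit 5A $457,490; Unit G1 $513,360; Unit 3B $43,990; Unit PH1 $380,970. Sum = $1,395,810.
Difference $1,395,800 − $1,395,810 = −$10 applied to largest allocation (Unit G1): Unit G1 becomes $513,350.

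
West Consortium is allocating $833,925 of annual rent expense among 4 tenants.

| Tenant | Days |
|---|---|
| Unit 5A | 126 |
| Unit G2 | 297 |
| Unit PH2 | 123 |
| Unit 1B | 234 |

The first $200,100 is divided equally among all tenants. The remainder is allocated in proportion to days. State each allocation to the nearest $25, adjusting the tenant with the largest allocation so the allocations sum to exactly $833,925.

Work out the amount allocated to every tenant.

First tranche $200,100 split equally: $50,025 each.
Remainder $633,825 by days (total 780): Unit 5A 102,387.12 → $102,375; Unit G2 241,341.06 → $241,350; Unit PH2 99,949.33 → $99,950; Unit 1B 190,147.50 → $190,150.
Totals: Unit 5A $50,025 + $102,375 = $152,400; Unit G2 $50,025 + $241,350 = $291,375; Unit PH2 $50,025 + $99,950 = $149,975; Unit 1B $50,025 + $190,150 = $240,175.

Unit 5A: $152,400 · Unit G2: $291,375 · Unit PH2: $149,975 · Unit 1B: $240,175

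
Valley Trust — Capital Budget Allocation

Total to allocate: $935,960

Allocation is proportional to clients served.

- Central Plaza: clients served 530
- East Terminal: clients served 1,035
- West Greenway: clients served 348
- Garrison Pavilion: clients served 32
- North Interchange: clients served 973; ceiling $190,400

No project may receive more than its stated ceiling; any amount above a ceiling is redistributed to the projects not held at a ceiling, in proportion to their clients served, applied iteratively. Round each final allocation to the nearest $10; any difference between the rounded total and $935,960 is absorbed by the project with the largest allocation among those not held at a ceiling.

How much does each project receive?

Central Plaza: $203,160; East Terminal: $396,730; West Greenway: $133,400; Garrison Pavilion: $12,270; North Interchange: $190,400

Clients served total: 2,918.
Proportional shares (ignoring caps): Central Plaza 169,999.59; East Terminal 331,980.33; West Greenway 111,622.37; Garrison Pavilion 10,264.13; North Interchange 312,093.58.
Capped: North Interchange ($190,400); balance $745,560 reallocated over remaining clients served 1,945.
Remaining shares: Central Plaza 203,160.31 → $203,160; East Terminal 396,737.58 → $396,740; West Greenway 133,395.83 → $133,400; Garrison Pavilion 12,266.28 → $12,270.
Rounding difference −$10 applied to East Terminal → $396,730.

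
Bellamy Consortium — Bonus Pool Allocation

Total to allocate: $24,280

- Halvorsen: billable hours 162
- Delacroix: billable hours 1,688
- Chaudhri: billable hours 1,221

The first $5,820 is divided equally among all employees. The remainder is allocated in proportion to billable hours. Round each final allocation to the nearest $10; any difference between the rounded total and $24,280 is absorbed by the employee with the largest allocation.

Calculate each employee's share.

Halvorsen: $2,910 · Delacroix: $12,090 · Chaudhri: $9,280

Equal tier: $5,820 ÷ 3 = $1,940 apiece.
Remainder $18,460 by billable hours (total 3,071): Halvorsen 973.79 → $970; Delacroix 10,146.69 → $10,150; Chaudhri 7,339.52 → $7,340.
Totals: Halvorsen $1,940 + $970 = $2,910; Delacroix $1,940 + $10,150 = $12,090; Chaudhri $1,940 + $7,340 = $9,280.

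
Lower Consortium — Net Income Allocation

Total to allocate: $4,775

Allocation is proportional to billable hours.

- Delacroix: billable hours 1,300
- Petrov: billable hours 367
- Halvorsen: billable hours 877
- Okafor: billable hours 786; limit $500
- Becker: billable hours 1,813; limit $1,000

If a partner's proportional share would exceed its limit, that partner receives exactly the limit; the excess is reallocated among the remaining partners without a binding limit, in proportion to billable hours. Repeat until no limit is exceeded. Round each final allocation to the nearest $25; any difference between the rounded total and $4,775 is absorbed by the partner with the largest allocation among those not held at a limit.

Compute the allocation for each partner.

Billable hours total: 5,143.
Proportional shares (ignoring caps): Delacroix 1,206.98; Petrov 340.74; Halvorsen 814.25; Okafor 729.76; Becker 1,683.27.
Held at cap: Okafor ($500), Becker ($1,000); balance $3,275 reallocated over remaining billable hours 2,544.
Redistributed shares: Delacroix 1,673.55 → $1,675; Petrov 472.45 → $475; Halvorsen 1,129.00 → $1,125.

Delacroix: $1,675 · Petrov: $475 · Halvorsen: $1,125 · Okafor: $500 · Becker: $1,000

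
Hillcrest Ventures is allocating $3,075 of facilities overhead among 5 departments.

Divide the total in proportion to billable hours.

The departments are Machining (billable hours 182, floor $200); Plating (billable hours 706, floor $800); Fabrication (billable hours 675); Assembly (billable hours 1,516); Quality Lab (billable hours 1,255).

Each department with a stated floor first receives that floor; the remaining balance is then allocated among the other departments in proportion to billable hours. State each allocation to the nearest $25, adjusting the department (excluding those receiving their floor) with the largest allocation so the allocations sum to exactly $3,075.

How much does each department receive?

Minimums first: Machining $200; Plating $800. Residual $2,075.
Residual split over remaining billable hours 3,446: Fabrication 406.45 → $400; Assembly 912.86 → $925; Quality Lab 755.70 → $750.

Machining: $200 · Plating: $800 · Fabrication: $400 · Assembly: $925 · Quality Lab: $750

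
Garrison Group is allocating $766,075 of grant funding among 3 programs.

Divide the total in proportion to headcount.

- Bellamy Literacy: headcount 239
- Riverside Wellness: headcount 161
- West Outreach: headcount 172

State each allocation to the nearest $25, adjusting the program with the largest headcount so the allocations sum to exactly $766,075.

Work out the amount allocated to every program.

Bellamy Literacy: $320,100 | Riverside Wellness: $215,625 | West Outreach: $230,350

Combined headcount = 239 + 161 + 172 = 572.
Raw shares: Bellamy Literacy 320,090.78; Riverside Wellness 215,626.01; West Outreach 230,358.22.
At nearest $25: Bellamy Literacy $320,100; Riverside Wellness $215,625; West Outreach $230,350. Sum = $766,075.
Rounded total matches; no reconciliation needed.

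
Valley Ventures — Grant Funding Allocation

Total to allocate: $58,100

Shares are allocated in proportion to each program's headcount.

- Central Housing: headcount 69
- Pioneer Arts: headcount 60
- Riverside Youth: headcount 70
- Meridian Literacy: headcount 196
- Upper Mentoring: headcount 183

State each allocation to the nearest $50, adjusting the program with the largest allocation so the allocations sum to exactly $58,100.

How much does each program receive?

Combined headcount = 578.
Pro-rata amounts: Central Housing 69/578 × $58,100 = 6,935.81; Pioneer Arts 60/578 × $58,100 = 6,031.14; Riverside Youth 70/578 × $58,100 = 7,036.33; Meridian Literacy 196/578 × $58,100 = 19,701.73; Upper Mentoring 183/578 × $58,100 = 18,394.98.
At nearest $50: Central Housing $6,950; Pioneer Arts $6,050; Riverside Youth $7,050; Meridian Literacy $19,700; Upper Mentoring $18,400. Sum = $58,150.
Difference $58,100 − $58,150 = −$50 applied to largest allocation (Meridian Literacy): Meridian Literacy becomes $19,650.

Central Housing: $6,950; Pioneer Arts: $6,050; Riverside Youth: $7,050; Meridian Literacy: $19,650; Upper Mentoring: $18,400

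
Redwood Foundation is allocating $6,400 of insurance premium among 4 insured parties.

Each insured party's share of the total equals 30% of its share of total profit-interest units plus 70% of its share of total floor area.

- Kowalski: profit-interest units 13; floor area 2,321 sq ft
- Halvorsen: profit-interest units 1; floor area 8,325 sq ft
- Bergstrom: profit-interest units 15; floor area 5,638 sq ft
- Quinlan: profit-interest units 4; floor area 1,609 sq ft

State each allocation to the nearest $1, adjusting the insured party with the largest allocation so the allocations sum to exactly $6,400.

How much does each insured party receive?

Kowalski: $1,337; Halvorsen: $2,143; Bergstrom: $2,284; Quinlan: $636

Totals — profit-interest units 33, floor area 17,893.
Composite weights (30% profit-interest units + 70% floor area): Kowalski 0.2090; Halvorsen 0.3348; Bergstrom 0.3569; Quinlan 0.0993.
Proportional shares: Kowalski 1,337.49; Halvorsen 2,142.57; Bergstrom 2,284.35; Quinlan 635.58.
Rounded to nearest $1: Kowalski $1,337; Halvorsen $2,143; Bergstrom $2,284; Quinlan $636. Sum = $6,400.
Sum already equals the total — no adjustment.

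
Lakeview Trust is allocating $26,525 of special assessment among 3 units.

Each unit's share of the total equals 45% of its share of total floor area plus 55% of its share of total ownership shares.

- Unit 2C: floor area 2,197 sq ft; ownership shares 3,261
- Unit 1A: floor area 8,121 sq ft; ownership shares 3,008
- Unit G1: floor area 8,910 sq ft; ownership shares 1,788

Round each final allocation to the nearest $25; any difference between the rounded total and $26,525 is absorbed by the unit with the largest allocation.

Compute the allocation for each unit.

Floor area total 19,228; ownership shares total 8,057.
Blended shares (45% floor area + 55% ownership shares): Unit 2C 0.2740; Unit 1A 0.3954; Unit G1 0.3306.
Proportional shares: Unit 2C 7,268.51; Unit 1A 10,487.87; Unit G1 8,768.62.
At nearest $25: Unit 2C $7,275; Unit 1A $10,500; Unit G1 $8,775. Sum = $26,550.
Difference $26,525 − $26,550 = −$25 applied to largest allocation (Unit 1A): Unit 1A becomes $10,475.

Unit 2C: $7,275 | Unit 1A: $10,475 | Unit G1: $8,775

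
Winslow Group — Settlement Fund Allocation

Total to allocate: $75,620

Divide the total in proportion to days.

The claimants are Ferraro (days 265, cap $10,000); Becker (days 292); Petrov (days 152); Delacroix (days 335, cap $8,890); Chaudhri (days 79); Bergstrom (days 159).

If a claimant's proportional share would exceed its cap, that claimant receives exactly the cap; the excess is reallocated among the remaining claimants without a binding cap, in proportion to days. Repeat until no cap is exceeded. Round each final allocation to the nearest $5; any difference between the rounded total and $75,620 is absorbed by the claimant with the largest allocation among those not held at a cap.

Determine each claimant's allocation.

Ferraro: $10,000 · Becker: $24,290 · Petrov: $12,645 · Delacroix: $8,890 · Chaudhri: $6,570 · Bergstrom: $13,225

Total days = 1,282.
Pro-rata shares before constraints: Ferraro 15,631.28; Becker 17,223.90; Petrov 8,965.87; Delacroix 19,760.30; Chaudhri 4,659.89; Bergstrom 9,378.77.
Held at cap: Ferraro ($10,000), Delacroix ($8,890); residual $56,730 reallocated over remaining days 682.
Remaining shares: Becker 24,289.09 → $24,290; Petrov 12,643.64 → $12,645; Chaudhri 6,571.36 → $6,570; Bergstrom 13,225.91 → $13,225.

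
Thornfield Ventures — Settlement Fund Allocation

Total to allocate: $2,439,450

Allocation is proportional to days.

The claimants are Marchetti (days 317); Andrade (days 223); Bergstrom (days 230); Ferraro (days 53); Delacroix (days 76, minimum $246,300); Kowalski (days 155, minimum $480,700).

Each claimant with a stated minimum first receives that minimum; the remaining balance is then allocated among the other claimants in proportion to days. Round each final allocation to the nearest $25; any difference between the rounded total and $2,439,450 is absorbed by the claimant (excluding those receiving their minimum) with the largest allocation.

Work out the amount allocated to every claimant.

Marchetti: $659,600 · Andrade: $464,000 · Bergstrom: $478,575 · Ferraro: $110,275 · Delacroix: $246,300 · Kowalski: $480,700

Fund the minimums — Delacroix $246,300; Kowalski $480,700. Remaining pool $1,712,450.
Remaining pool split over remaining days 823: Marchetti 659,594.96 → $659,600; Andrade 464,005.29 → $464,000; Bergstrom 478,570.47 → $478,575; Ferraro 110,279.28 → $110,275.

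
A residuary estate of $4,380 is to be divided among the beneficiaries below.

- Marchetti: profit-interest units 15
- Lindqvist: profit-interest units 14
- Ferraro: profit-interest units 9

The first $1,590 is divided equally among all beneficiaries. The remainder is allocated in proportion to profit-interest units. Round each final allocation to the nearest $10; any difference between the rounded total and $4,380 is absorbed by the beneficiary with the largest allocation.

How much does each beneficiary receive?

First tranche $1,590 split equally: $530 each.
Remainder $2,790 by profit-interest units (total 38): Marchetti 1,101.32 → $1,100; Lindqvist 1,027.89 → $1,030; Ferraro 660.79 → $660.
Totals: Marchetti $530 + $1,100 = $1,630; Lindqvist $530 + $1,030 = $1,560; Ferraro $530 + $660 = $1,190.

Marchetti: $1,630 | Lindqvist: $1,560 | Ferraro: $1,190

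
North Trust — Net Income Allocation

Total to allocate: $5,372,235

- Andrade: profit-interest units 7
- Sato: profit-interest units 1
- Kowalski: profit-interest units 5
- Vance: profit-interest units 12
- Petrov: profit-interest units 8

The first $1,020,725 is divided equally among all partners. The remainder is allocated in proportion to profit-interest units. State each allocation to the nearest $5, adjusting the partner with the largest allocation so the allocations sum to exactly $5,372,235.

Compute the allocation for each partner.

Andrade: $1,127,195; Sato: $336,010; Kowalski: $863,465; Vance: $1,786,510; Petrov: $1,259,055

First tranche $1,020,725 split equally: $204,145 each.
Remainder $4,351,510 by profit-interest units (total 33): Andrade 923,047.58 → $923,050; Sato 131,863.94 → $131,865; Kowalski 659,319.70 → $659,320; Vance 1,582,367.27 → $1,582,365; Petrov 1,054,911.52 → $1,054,910.
Totals: Andrade $204,145 + $923,050 = $1,127,195; Sato $204,145 + $131,865 = $336,010; Kowalski $204,145 + $659,320 = $863,465; Vance $204,145 + $1,582,365 = $1,786,510; Petrov $204,145 + $1,054,910 = $1,259,055.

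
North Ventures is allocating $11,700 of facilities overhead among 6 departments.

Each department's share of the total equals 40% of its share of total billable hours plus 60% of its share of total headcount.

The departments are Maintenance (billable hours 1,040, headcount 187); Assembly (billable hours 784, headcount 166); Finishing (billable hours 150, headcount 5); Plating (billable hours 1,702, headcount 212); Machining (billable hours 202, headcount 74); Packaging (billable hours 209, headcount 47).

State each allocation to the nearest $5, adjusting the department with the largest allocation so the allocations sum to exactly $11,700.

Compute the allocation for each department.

Maintenance: $3,090 · Assembly: $2,585 · Finishing: $225 · Plating: $4,100 · Machining: $985 · Packaging: $715

Totals — billable hours 4,087, headcount 691.
Blended shares (40% billable hours + 60% headcount): Maintenance 0.2642; Assembly 0.2209; Finishing 0.0190; Plating 0.3507; Machining 0.0840; Packaging 0.0613.
Unrounded shares: Maintenance 3,090.67; Assembly 2,584.18; Finishing 222.56; Plating 4,102.70; Machining 983.09; Packaging 716.81.
At nearest $5: Maintenance $3,090; Assembly $2,585; Finishing $225; Plating $4,105; Machining $985; Packaging $715. Sum = $11,705.
Difference $11,700 − $11,705 = −$5 applied to largest allocation (Plating): Plating becomes $4,100.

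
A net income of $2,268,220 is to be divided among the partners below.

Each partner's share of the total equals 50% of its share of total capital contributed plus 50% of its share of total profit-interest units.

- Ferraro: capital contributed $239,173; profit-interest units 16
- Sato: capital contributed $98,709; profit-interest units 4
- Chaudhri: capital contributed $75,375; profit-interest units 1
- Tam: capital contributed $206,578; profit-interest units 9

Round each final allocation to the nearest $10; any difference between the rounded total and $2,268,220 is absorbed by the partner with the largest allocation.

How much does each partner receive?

Capital contributed total 619,835; profit-interest units total 30.
Blended shares (50% capital contributed + 50% profit-interest units): Ferraro 0.4596; Sato 0.1463; Chaudhri 0.0775; Tam 0.3166.
Pro-rata amounts: Ferraro 1,042,472.69; Sato 331,822.19; Chaudhri 175,717.05; Tam 718,208.07.
After rounding ($10): Ferraro $1,042,470; Sato $331,820; Chaudhri $175,720; Tam $718,210. Sum = $2,268,220.
Rounded total matches; no reconciliation needed.

Ferraro: $1,042,470; Sato: $331,820; Chaudhri: $175,720; Tam: $718,210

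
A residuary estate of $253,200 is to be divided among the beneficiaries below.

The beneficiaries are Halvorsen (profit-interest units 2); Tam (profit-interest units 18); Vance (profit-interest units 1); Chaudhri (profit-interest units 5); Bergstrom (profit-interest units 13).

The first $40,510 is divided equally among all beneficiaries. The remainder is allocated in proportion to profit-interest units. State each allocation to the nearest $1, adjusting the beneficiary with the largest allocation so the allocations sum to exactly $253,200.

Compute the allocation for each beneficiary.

Equal tier: $40,510 ÷ 5 = $8,102 apiece.
Remainder $212,690 by profit-interest units (total 39): Halvorsen 10,907.18 → $10,907; Tam 98,164.62 → $98,165; Vance 5,453.59 → $5,454; Chaudhri 27,267.95 → $27,268; Bergstrom 70,896.67 → $70,897.
Rounding difference −$1 on remainder applied to Tam.
Totals: Halvorsen $8,102 + $10,907 = $19,009; Tam $8,102 + $98,164 = $106,266; Vance $8,102 + $5,454 = $13,556; Chaudhri $8,102 + $27,268 = $35,370; Bergstrom $8,102 + $70,897 = $78,999.

Halvorsen: $19,009 | Tam: $106,266 | Vance: $13,556 | Chaudhri: $35,370 | Bergstrom: $78,999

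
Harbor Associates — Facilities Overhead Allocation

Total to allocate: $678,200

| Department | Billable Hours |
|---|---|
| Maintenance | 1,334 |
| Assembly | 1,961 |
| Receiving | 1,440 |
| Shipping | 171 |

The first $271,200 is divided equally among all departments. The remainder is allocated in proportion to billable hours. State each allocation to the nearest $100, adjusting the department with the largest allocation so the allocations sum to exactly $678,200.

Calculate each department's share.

Maintenance: $178,500 · Assembly: $230,400 · Receiving: $187,300 · Shipping: $82,000

First tranche $271,200 split equally: $67,800 each.
Remainder $407,000 by billable hours (total 4,906): Maintenance 110,668.16 → $110,700; Assembly 162,683.86 → $162,700; Receiving 119,461.88 → $119,500; Shipping 14,186.10 → $14,200.
Rounding difference −$100 on remainder applied to Assembly.
Totals: Maintenance $67,800 + $110,700 = $178,500; Assembly $67,800 + $162,600 = $230,400; Receiving $67,800 + $119,500 = $187,300; Shipping $67,800 + $14,200 = $82,000.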